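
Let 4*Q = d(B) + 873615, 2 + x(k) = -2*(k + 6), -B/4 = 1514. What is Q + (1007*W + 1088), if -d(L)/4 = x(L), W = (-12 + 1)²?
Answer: 1316963/4 ≈ 3.2924e+5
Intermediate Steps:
W = 121 (W = (-11)² = 121)
B = -6056 (B = -4*1514 = -6056)
x(k) = -14 - 2*k (x(k) = -2 - 2*(k + 6) = -2 - 2*(6 + k) = -2 + (-12 - 2*k) = -14 - 2*k)
d(L) = 56 + 8*L (d(L) = -4*(-14 - 2*L) = 56 + 8*L)
Q = 825223/4 (Q = ((56 + 8*(-6056)) + 873615)/4 = ((56 - 48448) + 873615)/4 = (-48392 + 873615)/4 = (¼)*825223 = 825223/4 ≈ 2.0631e+5)
Q + (1007*W + 1088) = 825223/4 + (1007*121 + 1088) = 825223/4 + (121847 + 1088) = 825223/4 + 122935 = 1316963/4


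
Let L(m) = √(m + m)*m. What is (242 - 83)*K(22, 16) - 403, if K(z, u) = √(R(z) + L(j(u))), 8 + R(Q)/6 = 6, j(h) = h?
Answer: -403 + 318*√(-3 + 16*√2) ≈ 1005.8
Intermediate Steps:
R(Q) = -12 (R(Q) = -48 + 6*6 = -48 + 36 = -12)
L(m) = √2*m^(3/2) (L(m) = √(2*m)*m = (√2*√m)*m = √2*m^(3/2))
K(z, u) = √(-12 + √2*u^(3/2))
(242 - 83)*K(22, 16) - 403 = (242 - 83)*√(-12 + √2*16^(3/2)) - 403 = 159*√(-12 + √2*64) - 403 = 159*√(-12 + 64*√2) - 403 = -403 + 159*√(-12 + 64*√2)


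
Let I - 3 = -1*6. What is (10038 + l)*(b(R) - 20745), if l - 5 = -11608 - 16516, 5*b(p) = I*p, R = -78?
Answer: 1871220771/5 ≈ 3.7424e+8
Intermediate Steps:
I = -3 (I = 3 - 1*6 = 3 - 6 = -3)
b(p) = -3*p/5 (b(p) = (-3*p)/5 = -3*p/5)
l = -28119 (l = 5 + (-11608 - 16516) = 5 - 28124 = -28119)
(10038 + l)*(b(R) - 20745) = (10038 - 28119)*(-⅗*(-78) - 20745) = -18081*(234/5 - 20745) = -18081*(-103491/5) = 1871220771/5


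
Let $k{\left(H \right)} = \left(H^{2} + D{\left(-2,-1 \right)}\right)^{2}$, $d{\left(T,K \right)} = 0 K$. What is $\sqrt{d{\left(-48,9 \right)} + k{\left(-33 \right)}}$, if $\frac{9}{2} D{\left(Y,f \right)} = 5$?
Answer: $\frac{9811}{9} \approx 1090.1$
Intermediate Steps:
$d{\left(T,K \right)} = 0$
$D{\left(Y,f \right)} = \frac{10}{9}$ ($D{\left(Y,f \right)} = \frac{2}{9} \cdot 5 = \frac{10}{9}$)
$k{\left(H \right)} = \left(\frac{10}{9} + H^{2}\right)^{2}$ ($k{\left(H \right)} = \left(H^{2} + \frac{10}{9}\right)^{2} = \left(\frac{10}{9} + H^{2}\right)^{2}$)
$\sqrt{d{\left(-48,9 \right)} + k{\left(-33 \right)}} = \sqrt{0 + \frac{\left(10 + 9 \left(-33\right)^{2}\right)^{2}}{81}} = \sqrt{0 + \frac{\left(10 + 9 \cdot 1089\right)^{2}}{81}} = \sqrt{0 + \frac{\left(10 + 9801\right)^{2}}{81}} = \sqrt{0 + \frac{9811^{2}}{81}} = \sqrt{0 + \frac{1}{81} \cdot 96255721} = \sqrt{0 + \frac{96255721}{81}} = \sqrt{\frac{96255721}{81}} = \frac{9811}{9}$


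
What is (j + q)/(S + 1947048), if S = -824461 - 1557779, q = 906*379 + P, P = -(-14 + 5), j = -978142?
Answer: 634759/435192 ≈ 1.4586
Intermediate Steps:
P = 9 (P = -1*(-9) = 9)
q = 343383 (q = 906*379 + 9 = 343374 + 9 = 343383)
S = -2382240
(j + q)/(S + 1947048) = (-978142 + 343383)/(-2382240 + 1947048) = -634759/(-435192) = -634759*(-1/435192) = 634759/435192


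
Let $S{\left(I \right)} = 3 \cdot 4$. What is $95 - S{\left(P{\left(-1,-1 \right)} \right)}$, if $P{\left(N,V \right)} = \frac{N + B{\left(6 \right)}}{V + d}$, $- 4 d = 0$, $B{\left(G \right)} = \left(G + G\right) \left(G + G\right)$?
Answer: $83$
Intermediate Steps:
$B{\left(G \right)} = 4 G^{2}$ ($B{\left(G \right)} = 2 G 2 G = 4 G^{2}$)
$d = 0$ ($d = \left(- \frac{1}{4}\right) 0 = 0$)
$P{\left(N,V \right)} = \frac{144 + N}{V}$ ($P{\left(N,V \right)} = \frac{N + 4 \cdot 6^{2}}{V + 0} = \frac{N + 4 \cdot 36}{V} = \frac{N + 144}{V} = \frac{144 + N}{V}$)
$S{\left(I \right)} = 12$
$95 - S{\left(P{\left(-1,-1 \right)} \right)} = 95 - 12 = 83$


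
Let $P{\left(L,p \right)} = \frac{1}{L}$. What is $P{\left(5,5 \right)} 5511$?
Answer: $\frac{5511}{5} \approx 1102.2$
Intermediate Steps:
$P{\left(5,5 \right)} 5511 = \frac{1}{5} \cdot 5511 = \frac{5511}{5}$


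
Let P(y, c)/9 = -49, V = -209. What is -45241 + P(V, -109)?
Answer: -45682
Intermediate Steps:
P(y, c) = -441 (P(y, c) = 9*(-49) = -441)
-45241 + P(V, -109) = -45241 - 441 = -45682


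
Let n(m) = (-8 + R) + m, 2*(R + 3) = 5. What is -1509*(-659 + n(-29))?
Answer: 2102037/2 ≈ 1.0510e+6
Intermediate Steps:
R = -½ (R = -3 + (½)*5 = -3 + 5/2 = -½ ≈ -0.50000)
n(m) = -17/2 + m (n(m) = (-8 - ½) + m = -17/2 + m)
-1509*(-659 + n(-29)) = -1509*(-659 + (-17/2 - 29)) = -1509*(-659 - 75/2) = -1509*(-1393/2) = 2102037/2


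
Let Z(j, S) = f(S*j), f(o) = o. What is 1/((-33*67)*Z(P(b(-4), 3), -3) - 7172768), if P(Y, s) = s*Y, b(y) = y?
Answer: -1/7252364 ≈ -1.3789e-7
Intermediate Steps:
P(Y, s) = Y*s
Z(j, S) = S*j
1/((-33*67)*Z(P(b(-4), 3), -3) - 7172768) = 1/((-33*67)*(-(-12)*3) - 7172768) = 1/(-(-6633)*(-12) - 7172768) = 1/(-2211*36 - 7172768) = 1/(-79596 - 7172768) = 1/(-7252364) = -1/7252364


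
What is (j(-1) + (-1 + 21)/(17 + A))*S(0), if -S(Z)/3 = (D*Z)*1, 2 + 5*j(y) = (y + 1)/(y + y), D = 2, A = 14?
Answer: 0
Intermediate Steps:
j(y) = -2/5 + (1 + y)/(10*y) (j(y) = -2/5 + ((y + 1)/(y + y))/5 = -2/5 + ((1 + y)/((2*y)))/5 = -2/5 + ((1 + y)*(1/(2*y)))/5 = -2/5 + ((1 + y)/(2*y))/5 = -2/5 + (1 + y)/(10*y))
S(Z) = -6*Z (S(Z) = -3*2*Z = -6*Z)
(j(-1) + (-1 + 21)/(17 + A))*S(0) = ((1/10)*(1 - 3*(-1))/(-1) + (-1 + 21)/(17 + 14))*(-6*0) = ((1/10)*(-1)*(1 + 3) + 20/31)*0 = ((1/10)*(-1)*4 + 20*(1/31))*0 = (-2/5 + 20/31)*0 = (38/155)*0 = 0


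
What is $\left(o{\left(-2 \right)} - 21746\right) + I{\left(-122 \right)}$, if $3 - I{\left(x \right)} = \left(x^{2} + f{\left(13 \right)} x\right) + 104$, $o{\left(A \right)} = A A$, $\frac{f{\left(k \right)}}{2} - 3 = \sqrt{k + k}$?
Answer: $-35995 + 244 \sqrt{26} \approx -34751.0$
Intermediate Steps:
$f{\left(k \right)} = 6 + 2 \sqrt{2} \sqrt{k}$ ($f{\left(k \right)} = 6 + 2 \sqrt{k + k} = 6 + 2 \sqrt{2 k} = 6 + 2 \sqrt{2} \sqrt{k}$)
$o{\left(A \right)} = A^{2}$
$I{\left(x \right)} = -101 - x^{2} - x \left(6 + 2 \sqrt{26}\right)$ ($I{\left(x \right)} = 3 - \left(\left(x^{2} + \left(6 + 2 \sqrt{2} \sqrt{13}\right) x\right) + 104\right) = 3 - \left(\left(x^{2} + \left(6 + 2 \sqrt{26}\right) x\right) + 104\right) = 3 - \left(\left(x^{2} + x \left(6 + 2 \sqrt{26}\right)\right) + 104\right) = 3 - \left(104 + x^{2} + x \left(6 + 2 \sqrt{26}\right)\right) = -101 - x^{2} - x \left(6 + 2 \sqrt{26}\right)$)
$\left(o{\left(-2 \right)} - 21746\right) + I{\left(-122 \right)} = \left(\left(-2\right)^{2} - 21746\right) - \left(14985 - 244 \left(3 + \sqrt{26}\right)\right) = \left(4 - 21746\right) - \left(14253 - 244 \sqrt{26}\right) = -21742 - \left(14253 - 244 \sqrt{26}\right) = -35995 + 244 \sqrt{26}$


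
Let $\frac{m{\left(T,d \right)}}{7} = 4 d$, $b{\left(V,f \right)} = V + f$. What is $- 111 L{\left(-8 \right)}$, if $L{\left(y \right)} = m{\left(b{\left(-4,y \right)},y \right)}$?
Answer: $24864$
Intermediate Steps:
$m{\left(T,d \right)} = 28 d$ ($m{\left(T,d \right)} = 7 \cdot 4 d = 28 d$)
$L{\left(y \right)} = 28 y$
$- 111 L{\left(-8 \right)} = - 111 \cdot 28 \left(-8\right) = \left(-111\right) \left(-224\right) = 24864$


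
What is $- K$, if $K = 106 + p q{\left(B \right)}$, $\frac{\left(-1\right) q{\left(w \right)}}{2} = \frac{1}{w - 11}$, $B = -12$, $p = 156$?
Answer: $- \frac{2750}{23} \approx -119.57$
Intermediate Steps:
$q{\left(w \right)} = - \frac{2}{-11 + w}$ ($q{\left(w \right)} = - \frac{2}{w - 11} = - \frac{2}{-11 + w}$)
$K = \frac{2750}{23}$ ($K = 106 + 156 \left(- \frac{2}{-11 - 12}\right) = 106 + 156 \left(- \frac{2}{-23}\right) = 106 + 156 \left(\left(-2\right) \left(- \frac{1}{23}\right)\right) = 106 + 156 \cdot \frac{2}{23} = 106 + \frac{312}{23} = \frac{2750}{23} \approx 119.57$)
$- K = \left(-1\right) \frac{2750}{23} = - \frac{2750}{23}$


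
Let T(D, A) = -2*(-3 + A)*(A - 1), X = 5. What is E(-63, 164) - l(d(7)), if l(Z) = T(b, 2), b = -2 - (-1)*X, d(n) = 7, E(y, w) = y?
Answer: -65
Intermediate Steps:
b = 3 (b = -2 - (-1)*5 = -2 - 1*(-5) = -2 + 5 = 3)
T(D, A) = -2*(-1 + A)*(-3 + A) (T(D, A) = -2*(-3 + A)*(-1 + A) = -2*(-1 + A)*(-3 + A))
l(Z) = 2 (l(Z) = -6 - 2*2² + 8*2 = -6 - 2*4 + 16 = -6 - 8 + 16 = 2)
E(-63, 164) - l(d(7)) = -63 - 1*2 = -63 - 2 = -65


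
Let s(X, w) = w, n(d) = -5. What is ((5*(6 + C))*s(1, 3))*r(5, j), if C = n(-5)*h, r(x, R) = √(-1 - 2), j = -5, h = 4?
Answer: -210*I*√3 ≈ -363.73*I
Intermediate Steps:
r(x, R) = I*√3 (r(x, R) = √(-3) = I*√3)
C = -20 (C = -5*4 = -20)
((5*(6 + C))*s(1, 3))*r(5, j) = ((5*(6 - 20))*3)*(I*√3) = ((5*(-14))*3)*(I*√3) = (-70*3)*(I*√3) = -210*I*√3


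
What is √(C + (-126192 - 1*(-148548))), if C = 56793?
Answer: √79149 ≈ 281.33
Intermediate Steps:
√(C + (-126192 - 1*(-148548))) = √(56793 + (-126192 - 1*(-148548))) = √(56793 + (-126192 + 148548)) = √(56793 + 22356) = √79149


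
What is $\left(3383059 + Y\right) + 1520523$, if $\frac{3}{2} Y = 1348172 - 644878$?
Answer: $\frac{16117334}{3} \approx 5.3724 \cdot 10^{6}$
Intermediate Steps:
$Y = \frac{1406588}{3}$ ($Y = \frac{2 \left(1348172 - 644878\right)}{3} = \frac{2}{3} \cdot 703294 = \frac{1406588}{3} \approx 4.6886 \cdot 10^{5}$)
$\left(3383059 + Y\right) + 1520523 = \left(3383059 + \frac{1406588}{3}\right) + 1520523 = \frac{11555765}{3} + 1520523 = \frac{16117334}{3}$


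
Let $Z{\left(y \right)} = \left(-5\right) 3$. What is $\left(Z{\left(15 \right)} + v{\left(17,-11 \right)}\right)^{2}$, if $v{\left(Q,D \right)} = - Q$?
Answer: $1024$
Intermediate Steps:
$Z{\left(y \right)} = -15$
$\left(Z{\left(15 \right)} + v{\left(17,-11 \right)}\right)^{2} = \left(-15 - 17\right)^{2} = \left(-32\right)^{2} = 1024$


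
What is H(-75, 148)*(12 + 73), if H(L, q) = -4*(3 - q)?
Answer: 49300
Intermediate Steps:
H(L, q) = -12 + 4*q
H(-75, 148)*(12 + 73) = (-12 + 4*148)*(12 + 73) = (-12 + 592)*85 = 580*85 = 49300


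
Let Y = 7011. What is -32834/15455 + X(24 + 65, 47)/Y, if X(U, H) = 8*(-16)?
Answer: -232177414/108355005 ≈ -2.1427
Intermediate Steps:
X(U, H) = -128
-32834/15455 + X(24 + 65, 47)/Y = -32834/15455 - 128/7011 = -232177414/108355005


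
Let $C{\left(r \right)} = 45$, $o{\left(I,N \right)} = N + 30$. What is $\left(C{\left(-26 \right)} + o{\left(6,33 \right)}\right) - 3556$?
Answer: $-3448$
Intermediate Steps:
$o{\left(I,N \right)} = 30 + N$
$\left(C{\left(-26 \right)} + o{\left(6,33 \right)}\right) - 3556 = \left(45 + \left(30 + 33\right)\right) - 3556 = \left(45 + 63\right) - 3556 = 108 - 3556 = -3448$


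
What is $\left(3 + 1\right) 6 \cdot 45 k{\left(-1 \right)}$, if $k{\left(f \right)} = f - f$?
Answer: $0$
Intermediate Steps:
$k{\left(f \right)} = 0$
$\left(3 + 1\right) 6 \cdot 45 k{\left(-1 \right)} = \left(3 + 1\right) 6 \cdot 45 \cdot 0 = 4 \cdot 6 \cdot 45 \cdot 0 = 24 \cdot 45 \cdot 0 = 1080 \cdot 0 = 0$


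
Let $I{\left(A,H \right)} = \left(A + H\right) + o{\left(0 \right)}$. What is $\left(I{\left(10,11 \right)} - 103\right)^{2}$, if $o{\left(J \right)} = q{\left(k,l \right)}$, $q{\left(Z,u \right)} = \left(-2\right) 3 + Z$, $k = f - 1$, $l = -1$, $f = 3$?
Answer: $7396$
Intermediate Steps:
$k = 2$ ($k = 3 - 1 = 2$)
$q{\left(Z,u \right)} = -6 + Z$
$o{\left(J \right)} = -4$ ($o{\left(J \right)} = -6 + 2 = -4$)
$I{\left(A,H \right)} = -4 + A + H$ ($I{\left(A,H \right)} = \left(A + H\right) - 4 = -4 + A + H$)
$\left(I{\left(10,11 \right)} - 103\right)^{2} = \left(\left(-4 + 10 + 11\right) - 103\right)^{2} = \left(17 - 103\right)^{2} = \left(-86\right)^{2} = 7396$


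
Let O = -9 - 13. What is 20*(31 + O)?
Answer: 180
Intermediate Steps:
O = -22
20*(31 + O) = 20*(31 - 22) = 20*9 = 180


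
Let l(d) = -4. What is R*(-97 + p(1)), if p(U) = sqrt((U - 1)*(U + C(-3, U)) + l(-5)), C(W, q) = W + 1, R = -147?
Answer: 14259 - 294*I ≈ 14259.0 - 294.0*I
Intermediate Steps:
C(W, q) = 1 + W
p(U) = sqrt(-4 + (-1 + U)*(-2 + U)) (p(U) = sqrt((U - 1)*(U + (1 - 3)) - 4) = sqrt((-1 + U)*(U - 2) - 4) = sqrt((-1 + U)*(-2 + U) - 4) = sqrt(-4 + (-1 + U)*(-2 + U)))
R*(-97 + p(1)) = -147*(-97 + sqrt(-2 + 1**2 - 3*1)) = -147*(-97 + sqrt(-2 + 1 - 3)) = -147*(-97 + sqrt(-4)) = -147*(-97 + 2*I) = 14259 - 294*I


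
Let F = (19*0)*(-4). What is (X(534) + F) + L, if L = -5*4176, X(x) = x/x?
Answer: -20879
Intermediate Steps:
X(x) = 1
F = 0 (F = 0*(-4) = 0)
L = -20880
(X(534) + F) + L = (1 + 0) - 20880 = 1 - 20880 = -20879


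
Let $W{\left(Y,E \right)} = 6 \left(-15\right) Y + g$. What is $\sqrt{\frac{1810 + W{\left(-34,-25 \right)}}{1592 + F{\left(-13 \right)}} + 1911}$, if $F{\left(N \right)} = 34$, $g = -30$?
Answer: $\frac{\sqrt{1265079219}}{813} \approx 43.749$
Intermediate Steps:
$W{\left(Y,E \right)} = -30 - 90 Y$ ($W{\left(Y,E \right)} = 6 \left(-15\right) Y - 30 = - 90 Y - 30 = -30 - 90 Y$)
$\sqrt{\frac{1810 + W{\left(-34,-25 \right)}}{1592 + F{\left(-13 \right)}} + 1911} = \sqrt{\frac{1810 - -3030}{1592 + 34} + 1911} = \sqrt{\frac{1810 + \left(-30 + 3060\right)}{1626} + 1911} = \sqrt{\left(1810 + 3030\right) \frac{1}{1626} + 1911} = \sqrt{4840 \cdot \frac{1}{1626} + 1911} = \sqrt{\frac{2420}{813} + 1911} = \sqrt{\frac{1556063}{813}} = \frac{\sqrt{1265079219}}{813}$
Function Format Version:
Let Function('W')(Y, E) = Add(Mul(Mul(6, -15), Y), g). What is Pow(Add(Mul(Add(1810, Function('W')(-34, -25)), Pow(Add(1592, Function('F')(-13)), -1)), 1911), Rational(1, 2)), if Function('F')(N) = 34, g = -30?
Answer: Mul(Rational(1, 813), Pow(1265079219, Rational(1, 2))) ≈ 43.749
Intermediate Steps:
Function('W')(Y, E) = Add(-30, Mul(-90, Y)) (Function('W')(Y, E) = Add(Mul(Mul(6, -15), Y), -30) = Add(Mul(-90, Y), -30) = Add(-30, Mul(-90, Y)))
Pow(Add(Mul(Add(1810, Function('W')(-34, -25)), Pow(Add(1592, Function('F')(-13)), -1)), 1911), Rational(1, 2)) = Pow(Add(Mul(Add(1810, Add(-30, Mul(-90, -34))), Pow(Add(1592, 34), -1)), 1911), Rational(1, 2)) = Pow(Add(Mul(Add(1810, Add(-30, 3060)), Pow(1626, -1)), 1911), Rational(1, 2)) = Pow(Add(Mul(Add(1810, 3030), Rational(1, 1626)), 1911), Rational(1, 2)) = Pow(Add(Mul(4840, Rational(1, 1626)), 1911), Rational(1, 2)) = Pow(Add(Rational(2420, 813), 1911), Rational(1, 2)) = Pow(Rational(1556063, 813), Rational(1, 2)) = Mul(Rational(1, 813), Pow(1265079219, Rational(1, 2)))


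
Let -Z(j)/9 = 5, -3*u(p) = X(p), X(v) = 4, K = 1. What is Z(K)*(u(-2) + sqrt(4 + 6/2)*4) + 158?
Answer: 218 - 180*sqrt(7) ≈ -258.24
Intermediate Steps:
u(p) = -4/3 (u(p) = -1/3*4 = -4/3)
Z(j) = -45 (Z(j) = -9*5 = -45)
Z(K)*(u(-2) + sqrt(4 + 6/2)*4) + 158 = -45*(-4/3 + sqrt(4 + 6/2)*4) + 158 = -45*(-4/3 + sqrt(4 + 6*(1/2))*4) + 158 = -45*(-4/3 + sqrt(4 + 3)*4) + 158 = -45*(-4/3 + sqrt(7)*4) + 158 = -45*(-4/3 + 4*sqrt(7)) + 158 = (60 - 180*sqrt(7)) + 158 = 218 - 180*sqrt(7)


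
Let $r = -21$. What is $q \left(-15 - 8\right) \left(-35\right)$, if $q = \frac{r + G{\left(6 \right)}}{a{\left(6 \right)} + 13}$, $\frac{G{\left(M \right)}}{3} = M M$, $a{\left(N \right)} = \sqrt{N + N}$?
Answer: $\frac{910455}{157} - \frac{140070 \sqrt{3}}{157} \approx 4253.8$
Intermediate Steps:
$a{\left(N \right)} = \sqrt{2} \sqrt{N}$ ($a{\left(N \right)} = \sqrt{2 N} = \sqrt{2} \sqrt{N}$)
$G{\left(M \right)} = 3 M^{2}$ ($G{\left(M \right)} = 3 M M = 3 M^{2}$)
$q = \frac{87}{13 + 2 \sqrt{3}}$ ($q = \frac{-21 + 3 \cdot 6^{2}}{\sqrt{2} \sqrt{6} + 13} = \frac{-21 + 3 \cdot 36}{2 \sqrt{3} + 13} = \frac{-21 + 108}{13 + 2 \sqrt{3}} = \frac{87}{13 + 2 \sqrt{3}} \approx 5.2842$)
$q \left(-15 - 8\right) \left(-35\right) = \left(\frac{1131}{157} - \frac{174 \sqrt{3}}{157}\right) \left(-15 - 8\right) \left(-35\right) = \left(\frac{1131}{157} - \frac{174 \sqrt{3}}{157}\right) \left(-23\right) \left(-35\right) = \left(- \frac{26013}{157} + \frac{4002 \sqrt{3}}{157}\right) \left(-35\right) = \frac{910455}{157} - \frac{140070 \sqrt{3}}{157}$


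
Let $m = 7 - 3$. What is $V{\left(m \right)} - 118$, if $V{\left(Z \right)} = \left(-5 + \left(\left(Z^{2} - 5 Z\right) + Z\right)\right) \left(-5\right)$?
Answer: $-93$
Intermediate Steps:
$m = 4$
$V{\left(Z \right)} = 25 - 5 Z^{2} + 20 Z$ ($V{\left(Z \right)} = \left(-5 + \left(Z^{2} - 4 Z\right)\right) \left(-5\right) = \left(-5 + Z^{2} - 4 Z\right) \left(-5\right) = 25 - 5 Z^{2} + 20 Z$)
$V{\left(m \right)} - 118 = \left(25 - 5 \cdot 4^{2} + 20 \cdot 4\right) - 118 = \left(25 - 80 + 80\right) - 118 = 25 - 118 = -93$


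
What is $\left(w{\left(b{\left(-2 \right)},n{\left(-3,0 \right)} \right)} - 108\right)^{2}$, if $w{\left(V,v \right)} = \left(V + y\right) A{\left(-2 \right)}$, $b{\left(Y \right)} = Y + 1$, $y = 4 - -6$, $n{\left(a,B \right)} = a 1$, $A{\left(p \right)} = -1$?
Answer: $13689$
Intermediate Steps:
$n{\left(a,B \right)} = a$
$y = 10$ ($y = 4 + 6 = 10$)
$b{\left(Y \right)} = 1 + Y$
$w{\left(V,v \right)} = -10 - V$ ($w{\left(V,v \right)} = \left(V + 10\right) \left(-1\right) = \left(10 + V\right) \left(-1\right) = -10 - V$)
$\left(w{\left(b{\left(-2 \right)},n{\left(-3,0 \right)} \right)} - 108\right)^{2} = \left(\left(-10 - \left(1 - 2\right)\right) - 108\right)^{2} = \left(\left(-10 - -1\right) - 108\right)^{2} = \left(\left(-10 + 1\right) - 108\right)^{2} = \left(-9 - 108\right)^{2} = \left(-117\right)^{2} = 13689$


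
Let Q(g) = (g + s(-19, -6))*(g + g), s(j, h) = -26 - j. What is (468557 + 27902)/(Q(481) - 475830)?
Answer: -496459/19842 ≈ -25.021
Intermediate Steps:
Q(g) = 2*g*(-7 + g) (Q(g) = (g + (-26 - 1*(-19)))*(g + g) = (g + (-26 + 19))*(2*g) = (g - 7)*(2*g) = (-7 + g)*(2*g) = 2*g*(-7 + g))
(468557 + 27902)/(Q(481) - 475830) = (468557 + 27902)/(2*481*(-7 + 481) - 475830) = 496459/(2*481*474 - 475830) = 496459/(455988 - 475830) = 496459/(-19842) = 496459*(-1/19842) = -496459/19842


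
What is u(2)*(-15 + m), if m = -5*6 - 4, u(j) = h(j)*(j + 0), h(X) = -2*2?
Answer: 392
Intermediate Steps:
h(X) = -4
u(j) = -4*j (u(j) = -4*(j + 0) = -4*j)
m = -34 (m = -30 - 4 = -34)
u(2)*(-15 + m) = (-4*2)*(-15 - 34) = -8*(-49) = 392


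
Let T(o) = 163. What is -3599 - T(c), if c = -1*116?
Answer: -3762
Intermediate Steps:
c = -116
-3599 - T(c) = -3599 - 1*163 = -3599 - 163 = -3762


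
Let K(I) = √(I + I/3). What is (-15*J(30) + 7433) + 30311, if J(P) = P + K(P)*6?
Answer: 37294 - 180*√10 ≈ 36725.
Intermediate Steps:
K(I) = 2*√3*√I/3 (K(I) = √(I + I*(⅓)) = √(I + I/3) = √(4*I/3) = 2*√3*√I/3)
J(P) = P + 4*√3*√P (J(P) = P + (2*√3*√P/3)*6 = P + 4*√3*√P)
(-15*J(30) + 7433) + 30311 = (-15*(30 + 4*√3*√30) + 7433) + 30311 = (-15*(30 + 12*√10) + 7433) + 30311 = ((-450 - 180*√10) + 7433) + 30311 = (6983 - 180*√10) + 30311 = 37294 - 180*√10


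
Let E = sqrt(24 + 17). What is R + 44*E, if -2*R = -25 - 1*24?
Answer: 49/2 + 44*sqrt(41) ≈ 306.24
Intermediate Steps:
R = 49/2 (R = -(-25 - 1*24)/2 = -(-25 - 24)/2 = -1/2*(-49) = 49/2 ≈ 24.500)
E = sqrt(41) ≈ 6.4031
R + 44*E = 49/2 + 44*sqrt(41)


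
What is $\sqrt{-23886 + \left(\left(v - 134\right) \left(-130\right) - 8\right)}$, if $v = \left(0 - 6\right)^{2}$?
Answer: $13 i \sqrt{66} \approx 105.61 i$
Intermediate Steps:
$v = 36$ ($v = \left(-6\right)^{2} = 36$)
$\sqrt{-23886 + \left(\left(v - 134\right) \left(-130\right) - 8\right)} = \sqrt{-23886 - \left(8 - \left(36 - 134\right) \left(-130\right)\right)} = \sqrt{-23886 - -12732} = \sqrt{-23886 + \left(12740 - 8\right)} = \sqrt{-23886 + 12732} = \sqrt{-11154} = 13 i \sqrt{66}$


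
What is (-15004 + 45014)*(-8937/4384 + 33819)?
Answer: 2224544652795/2192 ≈ 1.0148e+9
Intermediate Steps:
(-15004 + 45014)*(-8937/4384 + 33819) = 30010*(-8937*1/4384 + 33819) = 30010*(-8937/4384 + 33819) = 30010*(148253559/4384) = 2224544652795/2192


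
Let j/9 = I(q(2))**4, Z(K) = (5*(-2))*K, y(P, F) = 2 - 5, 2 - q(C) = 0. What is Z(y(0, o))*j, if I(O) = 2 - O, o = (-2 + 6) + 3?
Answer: 0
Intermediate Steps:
q(C) = 2 (q(C) = 2 - 1*0 = 2 + 0 = 2)
o = 7 (o = 4 + 3 = 7)
y(P, F) = -3
Z(K) = -10*K
j = 0 (j = 9*(2 - 1*2)**4 = 9*(2 - 2)**4 = 9*0**4 = 9*0 = 0)
Z(y(0, o))*j = -10*(-3)*0 = 30*0 = 0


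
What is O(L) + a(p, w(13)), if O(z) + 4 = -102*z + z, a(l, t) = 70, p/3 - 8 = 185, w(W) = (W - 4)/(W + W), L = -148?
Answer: 15014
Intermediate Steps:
w(W) = (-4 + W)/(2*W) (w(W) = (-4 + W)/((2*W)) = (-4 + W)*(1/(2*W)) = (-4 + W)/(2*W))
p = 579 (p = 24 + 3*185 = 24 + 555 = 579)
O(z) = -4 - 101*z (O(z) = -4 + (-102*z + z) = -4 - 101*z)
O(L) + a(p, w(13)) = (-4 - 101*(-148)) + 70 = (-4 + 14948) + 70 = 14944 + 70 = 15014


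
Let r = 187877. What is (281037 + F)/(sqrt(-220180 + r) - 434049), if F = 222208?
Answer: -218432989005/188398566704 - 503245*I*sqrt(32303)/188398566704 ≈ -1.1594 - 0.00048009*I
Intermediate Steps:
(281037 + F)/(sqrt(-220180 + r) - 434049) = (281037 + 222208)/(sqrt(-220180 + 187877) - 434049) = 503245/(sqrt(-32303) - 434049) = 503245/(I*sqrt(32303) - 434049) = 503245/(-434049 + I*sqrt(32303))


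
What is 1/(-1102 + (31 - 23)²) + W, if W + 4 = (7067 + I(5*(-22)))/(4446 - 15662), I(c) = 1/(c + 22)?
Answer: -2372285617/512257152 ≈ -4.6310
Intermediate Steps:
I(c) = 1/(22 + c)
W = -4569927/987008 (W = -4 + (7067 + 1/(22 + 5*(-22)))/(4446 - 15662) = -4 + (7067 + 1/(22 - 110))/(-11216) = -4 + (7067 + 1/(-88))*(-1/11216) = -4 + (7067 - 1/88)*(-1/11216) = -4 + (621895/88)*(-1/11216) = -4 - 621895/987008 = -4569927/987008 ≈ -4.6301)
1/(-1102 + (31 - 23)²) + W = 1/(-1102 + (31 - 23)²) - 4569927/987008 = 1/(-1102 + 8²) - 4569927/987008 = 1/(-1102 + 64) - 4569927/987008 = 1/(-1038) - 4569927/987008 = -1/1038 - 4569927/987008 = -2372285617/512257152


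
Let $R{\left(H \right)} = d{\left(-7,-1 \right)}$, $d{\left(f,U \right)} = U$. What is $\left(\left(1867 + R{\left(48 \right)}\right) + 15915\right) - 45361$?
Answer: $-27580$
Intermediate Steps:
$R{\left(H \right)} = -1$
$\left(\left(1867 + R{\left(48 \right)}\right) + 15915\right) - 45361 = \left(\left(1867 - 1\right) + 15915\right) - 45361 = \left(1866 + 15915\right) - 45361 = 17781 - 45361 = -27580$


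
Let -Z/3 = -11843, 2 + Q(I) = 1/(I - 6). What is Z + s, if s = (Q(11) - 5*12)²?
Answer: 983706/25 ≈ 39348.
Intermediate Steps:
Q(I) = -2 + 1/(-6 + I) (Q(I) = -2 + 1/(I - 6) = -2 + 1/(-6 + I))
Z = 35529 (Z = -3*(-11843) = 35529)
s = 95481/25 (s = ((13 - 2*11)/(-6 + 11) - 5*12)² = ((13 - 22)/5 - 60)² = ((⅕)*(-9) - 60)² = (-9/5 - 60)² = (-309/5)² = 95481/25 ≈ 3819.2)
Z + s = 35529 + 95481/25 = 983706/25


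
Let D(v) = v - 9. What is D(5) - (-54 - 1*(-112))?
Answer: -62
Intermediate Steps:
D(v) = -9 + v
D(5) - (-54 - 1*(-112)) = (-9 + 5) - (-54 - 1*(-112)) = -4 - (-54 + 112) = -4 - 1*58 = -4 - 58 = -62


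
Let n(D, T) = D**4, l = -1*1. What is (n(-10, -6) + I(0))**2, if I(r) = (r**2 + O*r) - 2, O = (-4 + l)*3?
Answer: 99960004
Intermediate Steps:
l = -1
O = -15 (O = (-4 - 1)*3 = -5*3 = -15)
I(r) = -2 + r**2 - 15*r (I(r) = (r**2 - 15*r) - 2 = -2 + r**2 - 15*r)
(n(-10, -6) + I(0))**2 = ((-10)**4 + (-2 + 0**2 - 15*0))**2 = (10000 + (-2 + 0 + 0))**2 = (10000 - 2)**2 = 9998**2 = 99960004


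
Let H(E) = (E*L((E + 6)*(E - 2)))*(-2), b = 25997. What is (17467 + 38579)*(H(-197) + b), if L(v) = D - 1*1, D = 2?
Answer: 1479109986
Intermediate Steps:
L(v) = 1 (L(v) = 2 - 1*1 = 2 - 1 = 1)
H(E) = -2*E (H(E) = (E*1)*(-2) = E*(-2) = -2*E)
(17467 + 38579)*(H(-197) + b) = (17467 + 38579)*(-2*(-197) + 25997) = 56046*(394 + 25997) = 56046*26391 = 1479109986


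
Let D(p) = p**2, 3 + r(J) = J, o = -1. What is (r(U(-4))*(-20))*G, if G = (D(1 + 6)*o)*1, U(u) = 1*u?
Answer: -6860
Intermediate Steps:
U(u) = u
r(J) = -3 + J
G = -49 (G = ((1 + 6)**2*(-1))*1 = (7**2*(-1))*1 = (49*(-1))*1 = -49*1 = -49)
(r(U(-4))*(-20))*G = ((-3 - 4)*(-20))*(-49) = -7*(-20)*(-49) = 140*(-49) = -6860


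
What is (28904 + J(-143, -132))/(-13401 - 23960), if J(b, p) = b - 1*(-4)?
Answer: -28765/37361 ≈ -0.76992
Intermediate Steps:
J(b, p) = 4 + b (J(b, p) = b + 4 = 4 + b)
(28904 + J(-143, -132))/(-13401 - 23960) = (28904 + (4 - 143))/(-13401 - 23960) = (28904 - 139)/(-37361) = 28765*(-1/37361) = -28765/37361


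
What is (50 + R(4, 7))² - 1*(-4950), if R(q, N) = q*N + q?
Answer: 11674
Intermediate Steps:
R(q, N) = q + N*q (R(q, N) = N*q + q = q + N*q)
(50 + R(4, 7))² - 1*(-4950) = (50 + 4*(1 + 7))² - 1*(-4950) = (50 + 4*8)² + 4950 = (50 + 32)² + 4950 = 82² + 4950 = 6724 + 4950 = 11674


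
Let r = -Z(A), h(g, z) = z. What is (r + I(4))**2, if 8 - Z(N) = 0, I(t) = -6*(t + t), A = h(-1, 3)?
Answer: 3136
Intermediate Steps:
A = 3
I(t) = -12*t
Z(N) = 8 (Z(N) = 8 - 1*0 = 8 + 0 = 8)
r = -8 (r = -1*8 = -8)
(r + I(4))**2 = (-8 - 12*4)**2 = (-8 - 48)**2 = (-56)**2 = 3136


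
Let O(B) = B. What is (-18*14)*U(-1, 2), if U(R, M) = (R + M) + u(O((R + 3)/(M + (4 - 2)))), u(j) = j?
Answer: -378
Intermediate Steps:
U(R, M) = M + R + (3 + R)/(2 + M) (U(R, M) = (R + M) + (R + 3)/(M + (4 - 2)) = (M + R) + (3 + R)/(M + 2) = (M + R) + (3 + R)/(2 + M) = M + R + (3 + R)/(2 + M))
(-18*14)*U(-1, 2) = (-18*14)*((3 - 1 + (2 + 2)*(2 - 1))/(2 + 2)) = -252*(3 - 1 + 4*1)/4 = -63*(3 - 1 + 4) = -63*6 = -252*3/2 = -378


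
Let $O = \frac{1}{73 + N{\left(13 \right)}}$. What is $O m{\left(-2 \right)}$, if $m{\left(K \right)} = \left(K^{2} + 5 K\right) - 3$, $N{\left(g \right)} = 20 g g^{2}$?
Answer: $- \frac{3}{14671} \approx -0.00020448$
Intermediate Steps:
$N{\left(g \right)} = 20 g^{3}$
$m{\left(K \right)} = -3 + K^{2} + 5 K$
$O = \frac{1}{44013}$ ($O = \frac{1}{73 + 20 \cdot 13^{3}} = \frac{1}{73 + 20 \cdot 2197} = \frac{1}{73 + 43940} = \frac{1}{44013} \approx 2.2721 \cdot 10^{-5}$)
$O m{\left(-2 \right)} = \frac{-3 + \left(-2\right)^{2} + 5 \left(-2\right)}{44013} = \frac{-3 + 4 - 10}{44013} = \frac{1}{44013} \left(-9\right) = - \frac{3}{14671}$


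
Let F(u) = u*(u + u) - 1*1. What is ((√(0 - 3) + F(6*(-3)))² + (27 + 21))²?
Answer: 175266148408 + 1083476552*I*√3 ≈ 1.7527e+11 + 1.8766e+9*I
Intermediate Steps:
F(u) = -1 + 2*u² (F(u) = u*(2*u) - 1 = 2*u² - 1 = -1 + 2*u²)
((√(0 - 3) + F(6*(-3)))² + (27 + 21))² = ((√(0 - 3) + (-1 + 2*(6*(-3))²))² + (27 + 21))² = ((√(-3) + (-1 + 2*(-18)²))² + 48)² = ((I*√3 + (-1 + 2*324))² + 48)² = ((I*√3 + (-1 + 648))² + 48)² = ((I*√3 + 647)² + 48)² = ((647 + I*√3)² + 48)² = (48 + (647 + I*√3)²)²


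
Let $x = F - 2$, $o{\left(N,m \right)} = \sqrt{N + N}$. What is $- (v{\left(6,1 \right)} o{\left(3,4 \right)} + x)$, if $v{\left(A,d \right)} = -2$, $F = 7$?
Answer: $-5 + 2 \sqrt{6} \approx -0.10102$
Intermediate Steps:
$o{\left(N,m \right)} = \sqrt{2} \sqrt{N}$ ($o{\left(N,m \right)} = \sqrt{2 N} = \sqrt{2} \sqrt{N}$)
$x = 5$ ($x = 7 - 2 = 5$)
$- (v{\left(6,1 \right)} o{\left(3,4 \right)} + x) = - (- 2 \sqrt{2} \sqrt{3} + 5) = - (- 2 \sqrt{6} + 5) = - (5 - 2 \sqrt{6}) = -5 + 2 \sqrt{6}$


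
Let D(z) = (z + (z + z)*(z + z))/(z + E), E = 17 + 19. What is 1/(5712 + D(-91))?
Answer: 5/25557 ≈ 0.00019564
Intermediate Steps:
E = 36
D(z) = (z + 4*z²)/(36 + z) (D(z) = (z + (z + z)*(z + z))/(z + 36) = (z + (2*z)*(2*z))/(36 + z) = (z + 4*z²)/(36 + z))
1/(5712 + D(-91)) = 1/(5712 - 91*(1 + 4*(-91))/(36 - 91)) = 1/(5712 - 91*(1 - 364)/(-55)) = 1/(5712 - 91*(-1/55)*(-363)) = 1/(5712 - 3003/5) = 1/(25557/5) = 5/25557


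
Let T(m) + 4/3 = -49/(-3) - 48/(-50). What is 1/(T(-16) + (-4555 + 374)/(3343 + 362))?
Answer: 18525/274754 ≈ 0.067424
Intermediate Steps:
T(m) = 399/25 (T(m) = -4/3 + (-49/(-3) - 48/(-50)) = -4/3 + (-49*(-⅓) - 48*(-1/50)) = -4/3 + (49/3 + 24/25) = -4/3 + 1297/75 = 399/25)
1/(T(-16) + (-4555 + 374)/(3343 + 362)) = 1/(399/25 + (-4555 + 374)/(3343 + 362)) = 1/(399/25 - 4181/3705) = 1/(274754/18525) = 18525/274754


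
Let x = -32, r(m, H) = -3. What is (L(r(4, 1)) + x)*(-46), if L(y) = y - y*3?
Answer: 1196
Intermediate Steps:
L(y) = -2*y (L(y) = y - 3*y = -2*y)
(L(r(4, 1)) + x)*(-46) = (-2*(-3) - 32)*(-46) = (6 - 32)*(-46) = -26*(-46) = 1196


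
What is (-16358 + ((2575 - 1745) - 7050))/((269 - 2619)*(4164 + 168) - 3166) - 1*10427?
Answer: -53090967352/5091683 ≈ -10427.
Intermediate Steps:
(-16358 + ((2575 - 1745) - 7050))/((269 - 2619)*(4164 + 168) - 3166) - 1*10427 = (-16358 + (830 - 7050))/(-2350*4332 - 3166) - 10427 = (-16358 - 6220)/(-10180200 - 3166) - 10427 = -22578/(-10183366) - 10427 = -22578*(-1/10183366) - 10427 = 11289/5091683 - 10427 = -53090967352/5091683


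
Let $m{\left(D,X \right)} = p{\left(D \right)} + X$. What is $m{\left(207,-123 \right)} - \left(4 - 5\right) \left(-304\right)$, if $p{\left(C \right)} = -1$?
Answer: $-428$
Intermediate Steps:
$m{\left(D,X \right)} = -1 + X$
$m{\left(207,-123 \right)} - \left(4 - 5\right) \left(-304\right) = \left(-1 - 123\right) - \left(4 - 5\right) \left(-304\right) = -124 - \left(4 - 5\right) \left(-304\right) = -124 - \left(-1\right) \left(-304\right) = -124 - 304 = -428$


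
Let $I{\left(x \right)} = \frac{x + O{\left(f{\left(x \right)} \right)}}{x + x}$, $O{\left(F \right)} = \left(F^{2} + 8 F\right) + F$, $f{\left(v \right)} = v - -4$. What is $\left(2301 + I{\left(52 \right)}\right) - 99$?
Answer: $\frac{4475}{2} \approx 2237.5$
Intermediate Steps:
$f{\left(v \right)} = 4 + v$ ($f{\left(v \right)} = v + 4 = 4 + v$)
$O{\left(F \right)} = F^{2} + 9 F$
$I{\left(x \right)} = \frac{x + \left(4 + x\right) \left(13 + x\right)}{2 x}$ ($I{\left(x \right)} = \frac{x + \left(4 + x\right) \left(9 + \left(4 + x\right)\right)}{x + x} = \frac{x + \left(4 + x\right) \left(13 + x\right)}{2 x}$)
$\left(2301 + I{\left(52 \right)}\right) - 99 = \left(2301 + \left(9 + \frac{1}{2} \cdot 52 + \frac{26}{52}\right)\right) - 99 = \left(2301 + \left(9 + 26 + 26 \cdot \frac{1}{52}\right)\right) - 99 = \left(2301 + \left(9 + 26 + \frac{1}{2}\right)\right) - 99 = \left(2301 + \frac{71}{2}\right) - 99 = \frac{4673}{2} - 99 = \frac{4475}{2}$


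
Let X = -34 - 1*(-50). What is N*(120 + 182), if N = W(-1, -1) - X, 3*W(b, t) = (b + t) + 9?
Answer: -12382/3 ≈ -4127.3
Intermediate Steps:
X = 16 (X = -34 + 50 = 16)
W(b, t) = 3 + b/3 + t/3 (W(b, t) = ((b + t) + 9)/3 = (9 + b + t)/3 = 3 + b/3 + t/3)
N = -41/3 (N = (3 + (⅓)*(-1) + (⅓)*(-1)) - 1*16 = (3 - ⅓ - ⅓) - 16 = 7/3 - 16 = -41/3 ≈ -13.667)
N*(120 + 182) = -41*(120 + 182)/3 = -41/3*302 = -12382/3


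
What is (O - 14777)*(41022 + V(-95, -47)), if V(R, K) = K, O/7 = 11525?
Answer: 2700170550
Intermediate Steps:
O = 80675 (O = 7*11525 = 80675)
(O - 14777)*(41022 + V(-95, -47)) = (80675 - 14777)*(41022 - 47) = 65898*40975 = 2700170550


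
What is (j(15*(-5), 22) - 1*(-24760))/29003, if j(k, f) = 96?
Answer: 1912/2231 ≈ 0.85701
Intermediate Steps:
(j(15*(-5), 22) - 1*(-24760))/29003 = (96 - 1*(-24760))/29003 = (96 + 24760)*(1/29003) = 24856*(1/29003) = 1912/2231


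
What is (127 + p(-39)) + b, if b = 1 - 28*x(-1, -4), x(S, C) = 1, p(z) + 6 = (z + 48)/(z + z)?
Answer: 2441/26 ≈ 93.885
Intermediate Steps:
p(z) = -6 + (48 + z)/(2*z) (p(z) = -6 + (z + 48)/(z + z) = -6 + (48 + z)/((2*z)) = -6 + (48 + z)*(1/(2*z)) = -6 + (48 + z)/(2*z))
b = -27 (b = 1 - 28*1 = 1 - 28 = -27)
(127 + p(-39)) + b = (127 + (-11/2 + 24/(-39))) - 27 = (127 + (-11/2 + 24*(-1/39))) - 27 = (127 + (-11/2 - 8/13)) - 27 = (127 - 159/26) - 27 = 3143/26 - 27 = 2441/26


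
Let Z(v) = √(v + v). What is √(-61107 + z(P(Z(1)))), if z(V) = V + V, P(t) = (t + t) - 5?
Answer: √(-61117 + 4*√2) ≈ 247.21*I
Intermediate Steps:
Z(v) = √2*√v (Z(v) = √(2*v) = √2*√v)
P(t) = -5 + 2*t (P(t) = 2*t - 5 = -5 + 2*t)
z(V) = 2*V
√(-61107 + z(P(Z(1)))) = √(-61107 + 2*(-5 + 2*(√2*√1))) = √(-61107 + 2*(-5 + 2*(√2*1))) = √(-61107 + 2*(-5 + 2*√2)) = √(-61107 + (-10 + 4*√2)) = √(-61117 + 4*√2)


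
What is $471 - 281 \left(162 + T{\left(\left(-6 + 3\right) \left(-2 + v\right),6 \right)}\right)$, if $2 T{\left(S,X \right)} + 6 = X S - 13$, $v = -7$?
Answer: $- \frac{130285}{2} \approx -65143.0$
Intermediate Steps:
$T{\left(S,X \right)} = - \frac{19}{2} + \frac{S X}{2}$ ($T{\left(S,X \right)} = -3 + \frac{X S - 13}{2} = -3 + \frac{S X - 13}{2} = -3 + \frac{-13 + S X}{2} = -3 + \left(- \frac{13}{2} + \frac{S X}{2}\right) = - \frac{19}{2} + \frac{S X}{2}$)
$471 - 281 \left(162 + T{\left(\left(-6 + 3\right) \left(-2 + v\right),6 \right)}\right) = 471 - 281 \left(162 - \left(\frac{19}{2} - \frac{1}{2} \left(-6 + 3\right) \left(-2 - 7\right) 6\right)\right) = 471 - 281 \left(162 - \left(\frac{19}{2} - \frac{1}{2} \left(\left(-3\right) \left(-9\right)\right) 6\right)\right) = 471 - 281 \left(162 - \left(\frac{19}{2} - 81\right)\right) = 471 - 281 \left(162 + \left(- \frac{19}{2} + 81\right)\right) = 471 - 281 \left(162 + \frac{143}{2}\right) = 471 - \frac{131227}{2} = - \frac{130285}{2}$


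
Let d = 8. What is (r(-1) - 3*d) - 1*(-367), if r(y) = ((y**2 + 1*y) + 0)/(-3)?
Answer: 343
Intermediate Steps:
r(y) = -y/3 - y**2/3 (r(y) = ((y**2 + y) + 0)*(-1/3) = ((y + y**2) + 0)*(-1/3) = (y + y**2)*(-1/3) = -y/3 - y**2/3)
(r(-1) - 3*d) - 1*(-367) = (-1/3*(-1)*(1 - 1) - 3*8) - 1*(-367) = (-1/3*(-1)*0 - 24) + 367 = (0 - 24) + 367 = -24 + 367 = 343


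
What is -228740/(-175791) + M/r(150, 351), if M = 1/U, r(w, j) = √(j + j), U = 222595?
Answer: 228740/175791 + √78/52087230 ≈ 1.3012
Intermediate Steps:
r(w, j) = √2*√j (r(w, j) = √(2*j) = √2*√j)
M = 1/222595 ≈ 4.4925e-6
-228740/(-175791) + M/r(150, 351) = -228740/(-175791) + 1/(222595*((√2*√351))) = -228740*(-1/175791) + 1/(222595*((√2*(3*√39)))) = 228740/175791 + 1/(222595*((3*√78))) = 228740/175791 + (√78/234)/222595 = 228740/175791 + √78/52087230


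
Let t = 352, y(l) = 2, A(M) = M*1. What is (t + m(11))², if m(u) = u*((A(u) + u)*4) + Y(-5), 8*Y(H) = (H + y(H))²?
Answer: 111703761/64 ≈ 1.7454e+6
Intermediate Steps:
A(M) = M
Y(H) = (2 + H)²/8 (Y(H) = (H + 2)²/8 = (2 + H)²/8)
m(u) = 9/8 + 8*u² (m(u) = u*((u + u)*4) + (2 - 5)²/8 = u*((2*u)*4) + (⅛)*(-3)² = u*(8*u) + (⅛)*9 = 8*u² + 9/8 = 9/8 + 8*u²)
(t + m(11))² = (352 + (9/8 + 8*11²))² = (352 + (9/8 + 8*121))² = (352 + (9/8 + 968))² = (352 + 7753/8)² = (10569/8)² = 111703761/64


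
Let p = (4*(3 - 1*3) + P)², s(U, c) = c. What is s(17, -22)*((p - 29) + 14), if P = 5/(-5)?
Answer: 308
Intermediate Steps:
P = -1 (P = 5*(-⅕) = -1)
p = 1 (p = (4*(3 - 1*3) - 1)² = (4*(3 - 3) - 1)² = (4*0 - 1)² = (0 - 1)² = (-1)² = 1)
s(17, -22)*((p - 29) + 14) = -22*((1 - 29) + 14) = -22*(-28 + 14) = -22*(-14) = 308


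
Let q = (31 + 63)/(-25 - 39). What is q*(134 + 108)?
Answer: -5687/16 ≈ -355.44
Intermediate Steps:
q = -47/32 (q = 94/(-64) = 94*(-1/64) = -47/32 ≈ -1.4688)
q*(134 + 108) = -47*(134 + 108)/32 = -47/32*242 = -5687/16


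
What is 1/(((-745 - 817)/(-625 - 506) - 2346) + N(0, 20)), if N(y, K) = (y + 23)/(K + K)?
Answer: -45240/106044547 ≈ -0.00042661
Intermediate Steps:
N(y, K) = (23 + y)/(2*K) (N(y, K) = (23 + y)/((2*K)) = (23 + y)*(1/(2*K)) = (23 + y)/(2*K))
1/(((-745 - 817)/(-625 - 506) - 2346) + N(0, 20)) = 1/(((-745 - 817)/(-625 - 506) - 2346) + (1/2)*(23 + 0)/20) = 1/((-1562/(-1131) - 2346) + (1/2)*(1/20)*23) = 1/((-1562*(-1/1131) - 2346) + 23/40) = 1/((1562/1131 - 2346) + 23/40) = 1/(-2651764/1131 + 23/40) = 1/(-106044547/45240) = -45240/106044547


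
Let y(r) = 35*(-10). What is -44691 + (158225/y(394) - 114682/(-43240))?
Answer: -6831551043/151340 ≈ -45140.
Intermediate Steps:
y(r) = -350
-44691 + (158225/y(394) - 114682/(-43240)) = -44691 + (158225/(-350) - 114682/(-43240)) = -44691 + (158225*(-1/350) - 114682*(-1/43240)) = -44691 + (-6329/14 + 57341/21620) = -44691 - 68015103/151340 = -6831551043/151340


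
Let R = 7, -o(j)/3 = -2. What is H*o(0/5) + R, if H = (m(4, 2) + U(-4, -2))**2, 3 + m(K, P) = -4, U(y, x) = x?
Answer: 493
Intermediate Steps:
o(j) = 6 (o(j) = -3*(-2) = 6)
m(K, P) = -7 (m(K, P) = -3 - 4 = -7)
H = 81 (H = (-7 - 2)**2 = (-9)**2 = 81)
H*o(0/5) + R = 81*6 + 7 = 486 + 7 = 493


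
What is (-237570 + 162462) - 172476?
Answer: -247584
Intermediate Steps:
(-237570 + 162462) - 172476 = -75108 - 172476 = -247584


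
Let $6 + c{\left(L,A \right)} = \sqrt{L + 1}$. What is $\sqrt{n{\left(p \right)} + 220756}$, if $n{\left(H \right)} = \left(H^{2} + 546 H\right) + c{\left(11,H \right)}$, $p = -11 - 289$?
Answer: $\sqrt{146950 + 2 \sqrt{3}} \approx 383.35$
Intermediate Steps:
$p = -300$ ($p = -11 - 289 = -300$)
$c{\left(L,A \right)} = -6 + \sqrt{1 + L}$ ($c{\left(L,A \right)} = -6 + \sqrt{L + 1} = -6 + \sqrt{1 + L}$)
$n{\left(H \right)} = -6 + H^{2} + 2 \sqrt{3} + 546 H$ ($n{\left(H \right)} = \left(H^{2} + 546 H\right) - \left(6 - \sqrt{1 + 11}\right) = \left(H^{2} + 546 H\right) - \left(6 - \sqrt{12}\right) = \left(H^{2} + 546 H\right) - \left(6 - 2 \sqrt{3}\right) = -6 + H^{2} + 2 \sqrt{3} + 546 H$)
$\sqrt{n{\left(p \right)} + 220756} = \sqrt{\left(-6 + \left(-300\right)^{2} + 2 \sqrt{3} + 546 \left(-300\right)\right) + 220756} = \sqrt{\left(-6 + 90000 + 2 \sqrt{3} - 163800\right) + 220756} = \sqrt{\left(-73806 + 2 \sqrt{3}\right) + 220756} = \sqrt{146950 + 2 \sqrt{3}}$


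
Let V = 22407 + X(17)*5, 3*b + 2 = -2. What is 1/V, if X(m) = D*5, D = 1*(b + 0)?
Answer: 3/67121 ≈ 4.4695e-5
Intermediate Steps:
b = -4/3 (b = -2/3 + (1/3)*(-2) = -2/3 - 2/3 = -4/3 ≈ -1.3333)
D = -4/3 (D = 1*(-4/3 + 0) = 1*(-4/3) = -4/3 ≈ -1.3333)
X(m) = -20/3 (X(m) = -4/3*5 = -20/3)
V = 67121/3 (V = 22407 - 20/3*5 = 22407 - 100/3 = 67121/3 ≈ 22374.)
1/V = 1/(67121/3) = 3/67121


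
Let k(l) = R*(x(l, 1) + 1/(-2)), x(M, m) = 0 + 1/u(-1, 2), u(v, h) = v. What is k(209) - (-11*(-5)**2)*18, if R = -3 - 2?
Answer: 9915/2 ≈ 4957.5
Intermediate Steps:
x(M, m) = -1 (x(M, m) = 0 + 1/(-1) = 0 - 1 = -1)
R = -5
k(l) = 15/2 (k(l) = -5*(-1 + 1/(-2)) = -5*(-1 - 1/2) = -5*(-3/2) = 15/2)
k(209) - (-11*(-5)**2)*18 = 15/2 - (-11*(-5)**2)*18 = 15/2 - (-11*25)*18 = 15/2 - (-275)*18 = 15/2 - 1*(-4950) = 15/2 + 4950 = 9915/2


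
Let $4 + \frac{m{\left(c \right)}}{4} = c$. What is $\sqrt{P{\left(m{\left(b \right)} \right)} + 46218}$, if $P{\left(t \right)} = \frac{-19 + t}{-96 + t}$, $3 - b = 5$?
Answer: $\frac{\sqrt{166386090}}{60} \approx 214.98$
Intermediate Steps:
$b = -2$ ($b = 3 - 5 = -2$)
$m{\left(c \right)} = -16 + 4 c$
$P{\left(t \right)} = \frac{-19 + t}{-96 + t}$
$\sqrt{P{\left(m{\left(b \right)} \right)} + 46218} = \sqrt{\frac{-19 + \left(-16 + 4 \left(-2\right)\right)}{-96 + \left(-16 + 4 \left(-2\right)\right)} + 46218} = \sqrt{\frac{-19 - 24}{-96 - 24} + 46218} = \sqrt{\frac{1}{-120} \left(-43\right) + 46218} = \sqrt{\left(- \frac{1}{120}\right) \left(-43\right) + 46218} = \sqrt{\frac{43}{120} + 46218} = \sqrt{\frac{5546203}{120}} = \frac{\sqrt{166386090}}{60}$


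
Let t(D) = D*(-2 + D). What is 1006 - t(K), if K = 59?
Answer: -2357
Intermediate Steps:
1006 - t(K) = 1006 - 59*(-2 + 59) = 1006 - 59*57 = 1006 - 1*3363 = 1006 - 3363 = -2357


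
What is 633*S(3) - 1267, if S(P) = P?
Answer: 632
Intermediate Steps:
633*S(3) - 1267 = 633*3 - 1267 = 1899 - 1267 = 632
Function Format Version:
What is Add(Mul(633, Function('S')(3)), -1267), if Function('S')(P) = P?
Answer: 632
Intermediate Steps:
Add(Mul(633, Function('S')(3)), -1267) = Add(Mul(633, 3), -1267) = Add(1899, -1267) = 632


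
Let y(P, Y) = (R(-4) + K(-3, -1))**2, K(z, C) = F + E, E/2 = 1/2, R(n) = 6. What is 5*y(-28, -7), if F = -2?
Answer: 125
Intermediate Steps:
E = 1 (E = 2/2 = 2*(1/2) = 1)
K(z, C) = -1 (K(z, C) = -2 + 1 = -1)
y(P, Y) = 25 (y(P, Y) = (6 - 1)**2 = 5**2 = 25)
5*y(-28, -7) = 5*25 = 125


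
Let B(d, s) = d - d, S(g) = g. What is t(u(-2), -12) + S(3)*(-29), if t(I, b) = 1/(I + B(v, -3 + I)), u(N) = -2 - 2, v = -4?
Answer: -349/4 ≈ -87.250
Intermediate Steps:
B(d, s) = 0
u(N) = -4
t(I, b) = 1/I (t(I, b) = 1/(I + 0) = 1/I)
t(u(-2), -12) + S(3)*(-29) = 1/(-4) + 3*(-29) = -1/4 - 87 = -349/4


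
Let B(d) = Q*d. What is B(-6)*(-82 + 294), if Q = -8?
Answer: 10176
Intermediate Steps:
B(d) = -8*d
B(-6)*(-82 + 294) = (-8*(-6))*(-82 + 294) = 48*212 = 10176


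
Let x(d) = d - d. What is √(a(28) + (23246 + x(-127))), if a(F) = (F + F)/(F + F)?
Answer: 9*√287 ≈ 152.47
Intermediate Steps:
a(F) = 1 (a(F) = (2*F)/((2*F)) = (2*F)*(1/(2*F)) = 1)
x(d) = 0
√(a(28) + (23246 + x(-127))) = √(1 + (23246 + 0)) = √(1 + 23246) = √23247 = 9*√287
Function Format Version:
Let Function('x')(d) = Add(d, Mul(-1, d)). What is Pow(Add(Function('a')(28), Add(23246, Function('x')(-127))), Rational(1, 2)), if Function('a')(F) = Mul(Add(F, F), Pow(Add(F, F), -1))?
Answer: Mul(9, Pow(287, Rational(1, 2))) ≈ 152.47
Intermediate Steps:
Function('a')(F) = 1 (Function('a')(F) = Mul(Mul(2, F), Pow(Mul(2, F), -1)) = Mul(Mul(2, F), Mul(Rational(1, 2), Pow(F, -1))) = 1)
Function('x')(d) = 0
Pow(Add(Function('a')(28), Add(23246, Function('x')(-127))), Rational(1, 2)) = Pow(Add(1, Add(23246, 0)), Rational(1, 2)) = Pow(Add(1, 23246), Rational(1, 2)) = Pow(23247, Rational(1, 2)) = Mul(9, Pow(287, Rational(1, 2)))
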